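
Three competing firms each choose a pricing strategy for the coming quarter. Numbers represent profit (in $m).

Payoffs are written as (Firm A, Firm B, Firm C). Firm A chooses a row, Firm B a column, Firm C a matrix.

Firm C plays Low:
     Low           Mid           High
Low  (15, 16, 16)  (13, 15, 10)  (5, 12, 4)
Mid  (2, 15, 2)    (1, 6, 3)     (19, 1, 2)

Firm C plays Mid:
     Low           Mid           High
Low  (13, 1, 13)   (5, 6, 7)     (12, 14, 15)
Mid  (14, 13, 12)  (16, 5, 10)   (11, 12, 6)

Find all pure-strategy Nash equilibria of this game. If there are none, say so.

Firm A against (Low, Low): payoffs 15, 2 → best response Low.
Firm A against (Low, Mid): payoffs 13, 14 → best response Mid.
Firm A against (Mid, Low): payoffs 13, 1 → best response Low.
Firm A against (Mid, Mid): payoffs 5, 16 → best response Mid.
Firm A against (High, Low): payoffs 5, 19 → best response Mid.
Firm A against (High, Mid): payoffs 12, 11 → best response Low.
Firm B against (Low, Low): payoffs 16, 15, 12 → best response Low.
Firm B against (Low, Mid): payoffs 1, 6, 14 → best response High.
Firm B against (Mid, Low): payoffs 15, 6, 1 → best response Low.
Firm B against (Mid, Mid): payoffs 13, 5, 12 → best response Low.
Firm C against (Low, Low): payoffs 16, 13 → best response Low.
Firm C against (Low, Mid): payoffs 10, 7 → best response Low.
Firm C against (Low, High): payoffs 4, 15 → best response Mid.
Firm C against (Mid, Low): payoffs 2, 12 → best response Mid.
Firm C against (Mid, Mid): payoffs 3, 10 → best response Mid.
Firm C against (Mid, High): payoffs 2, 6 → best response Mid.
Mutual best responses: (Low, Low, Low); (Low, High, Mid); (Mid, Low, Mid).

Pure-strategy Nash equilibria: (Low, Low, Low) and (Low, High, Mid) and (Mid, Low, Mid)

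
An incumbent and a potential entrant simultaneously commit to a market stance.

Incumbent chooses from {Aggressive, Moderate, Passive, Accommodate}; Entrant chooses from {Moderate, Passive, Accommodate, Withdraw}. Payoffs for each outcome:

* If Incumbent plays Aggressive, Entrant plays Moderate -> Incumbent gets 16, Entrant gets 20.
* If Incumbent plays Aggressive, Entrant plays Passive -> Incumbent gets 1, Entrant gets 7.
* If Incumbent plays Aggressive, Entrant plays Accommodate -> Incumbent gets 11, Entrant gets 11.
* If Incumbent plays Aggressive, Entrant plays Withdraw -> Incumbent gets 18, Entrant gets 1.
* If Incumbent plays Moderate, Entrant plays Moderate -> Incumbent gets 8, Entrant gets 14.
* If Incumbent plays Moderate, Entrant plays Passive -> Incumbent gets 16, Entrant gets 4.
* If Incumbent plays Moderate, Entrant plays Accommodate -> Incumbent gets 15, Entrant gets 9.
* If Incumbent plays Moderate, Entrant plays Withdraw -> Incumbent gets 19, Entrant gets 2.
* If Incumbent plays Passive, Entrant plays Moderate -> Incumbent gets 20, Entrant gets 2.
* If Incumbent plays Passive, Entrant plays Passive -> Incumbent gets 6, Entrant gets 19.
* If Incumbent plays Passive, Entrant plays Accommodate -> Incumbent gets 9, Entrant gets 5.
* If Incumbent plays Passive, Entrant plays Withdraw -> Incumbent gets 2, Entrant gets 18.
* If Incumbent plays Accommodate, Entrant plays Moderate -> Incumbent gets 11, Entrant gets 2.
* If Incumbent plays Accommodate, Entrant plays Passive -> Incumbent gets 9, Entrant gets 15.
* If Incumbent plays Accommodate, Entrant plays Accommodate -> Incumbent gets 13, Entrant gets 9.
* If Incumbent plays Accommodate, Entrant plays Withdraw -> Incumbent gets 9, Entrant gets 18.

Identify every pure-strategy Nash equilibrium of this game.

Check each profile: it is a Nash equilibrium iff no player can strictly gain by switching unilaterally.
(Aggressive, Moderate): Incumbent can switch to Passive (16 → 20). Not NE.
(Aggressive, Passive): Incumbent can switch to Moderate (1 → 16). Not NE.
(Aggressive, Accommodate): Incumbent can switch to Moderate (11 → 15). Not NE.
(Aggressive, Withdraw): Incumbent can switch to Moderate (18 → 19). Not NE.
(Moderate, Moderate): Incumbent can switch to Aggressive (8 → 16). Not NE.
(Moderate, Passive): Entrant can switch to Moderate (4 → 14). Not NE.
(The remaining 10 profiles each have a profitable deviation by the same check.)

This game has no pure Nash equilibrium.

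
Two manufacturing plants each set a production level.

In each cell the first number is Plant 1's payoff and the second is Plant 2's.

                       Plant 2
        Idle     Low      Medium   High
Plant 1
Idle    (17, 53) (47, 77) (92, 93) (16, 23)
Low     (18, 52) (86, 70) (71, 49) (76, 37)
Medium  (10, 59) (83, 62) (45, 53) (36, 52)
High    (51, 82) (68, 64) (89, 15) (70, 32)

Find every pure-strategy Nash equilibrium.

(Idle, Medium), (Low, Low), (High, Idle)

Plant 1 against Idle: payoffs 17, 18, 10, 51 → best response High.
Plant 1 against Low: payoffs 47, 86, 83, 68 → best response Low.
Plant 1 against Medium: payoffs 92, 71, 45, 89 → best response Idle.
Plant 1 against High: payoffs 16, 76, 36, 70 → best response Low.
Plant 2 against Idle: payoffs 53, 77, 93, 23 → best response Medium.
Plant 2 against Low: payoffs 52, 70, 49, 37 → best response Low.
Plant 2 against Medium: payoffs 59, 62, 53, 52 → best response Low.
Plant 2 against High: payoffs 82, 64, 15, 32 → best response Idle.
Mutual best responses: (Idle, Medium); (Low, Low); (High, Idle).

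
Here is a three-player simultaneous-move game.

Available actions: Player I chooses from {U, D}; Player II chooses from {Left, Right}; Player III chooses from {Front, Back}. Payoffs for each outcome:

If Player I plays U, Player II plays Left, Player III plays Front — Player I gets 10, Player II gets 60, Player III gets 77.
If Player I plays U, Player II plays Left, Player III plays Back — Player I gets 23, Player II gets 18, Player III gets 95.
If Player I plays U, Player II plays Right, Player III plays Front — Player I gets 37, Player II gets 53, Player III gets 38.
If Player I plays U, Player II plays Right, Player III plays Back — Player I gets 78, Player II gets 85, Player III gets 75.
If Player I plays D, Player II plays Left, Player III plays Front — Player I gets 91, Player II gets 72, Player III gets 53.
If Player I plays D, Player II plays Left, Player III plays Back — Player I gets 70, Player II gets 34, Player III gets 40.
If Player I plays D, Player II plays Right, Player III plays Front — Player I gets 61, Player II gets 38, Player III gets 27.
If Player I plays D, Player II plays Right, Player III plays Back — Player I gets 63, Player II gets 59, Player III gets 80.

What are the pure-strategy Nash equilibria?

(U, Left, Front): Player I can switch to D (10 → 91). Not NE.
(U, Left, Back): Player I can switch to D (23 → 70). Not NE.
(U, Right, Front): Player I can switch to D (37 → 61). Not NE.
(U, Right, Back): Player I gets 78, best alternative 63; Player II gets 85, best alternative 18; Player III gets 75, best alternative 38. No profitable deviation — NE.
(D, Left, Front): Player I gets 91, best alternative 10; Player II gets 72, best alternative 38; Player III gets 53, best alternative 40. No profitable deviation — NE.
(D, Left, Back): Player II can switch to Right (34 → 59). Not NE.
(D, Right, Front): Player II can switch to Left (38 → 72). Not NE.
(D, Right, Back): Player I can switch to U (63 → 78). Not NE.

The pure Nash equilibria are (U, Right, Back), (D, Left, Front).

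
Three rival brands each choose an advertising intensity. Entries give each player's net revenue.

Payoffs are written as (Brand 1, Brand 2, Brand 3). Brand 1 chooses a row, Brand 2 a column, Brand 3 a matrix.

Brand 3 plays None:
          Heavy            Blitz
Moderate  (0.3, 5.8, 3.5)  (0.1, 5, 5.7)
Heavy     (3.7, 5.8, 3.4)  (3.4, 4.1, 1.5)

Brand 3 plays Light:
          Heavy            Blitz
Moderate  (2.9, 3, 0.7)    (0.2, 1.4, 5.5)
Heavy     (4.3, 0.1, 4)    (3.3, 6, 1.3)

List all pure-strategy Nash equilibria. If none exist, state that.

Check each profile: it is a Nash equilibrium iff no player can strictly gain by switching unilaterally.
(Moderate, Heavy, None): Brand 1 can switch to Heavy (0.3 → 3.7). Not NE.
(Moderate, Heavy, Light): Brand 1 can switch to Heavy (2.9 → 4.3). Not NE.
(Moderate, Blitz, None): Brand 1 can switch to Heavy (0.1 → 3.4). Not NE.
(Moderate, Blitz, Light): Brand 1 can switch to Heavy (0.2 → 3.3). Not NE.
(Heavy, Heavy, None): Brand 3 can switch to Light (3.4 → 4). Not NE.
(Heavy, Heavy, Light): Brand 2 can switch to Blitz (0.1 → 6). Not NE.
(Heavy, Blitz, None): Brand 2 can switch to Heavy (4.1 → 5.8). Not NE.
(Heavy, Blitz, Light): Brand 3 can switch to None (1.3 → 1.5). Not NE.

No pure-strategy Nash equilibrium.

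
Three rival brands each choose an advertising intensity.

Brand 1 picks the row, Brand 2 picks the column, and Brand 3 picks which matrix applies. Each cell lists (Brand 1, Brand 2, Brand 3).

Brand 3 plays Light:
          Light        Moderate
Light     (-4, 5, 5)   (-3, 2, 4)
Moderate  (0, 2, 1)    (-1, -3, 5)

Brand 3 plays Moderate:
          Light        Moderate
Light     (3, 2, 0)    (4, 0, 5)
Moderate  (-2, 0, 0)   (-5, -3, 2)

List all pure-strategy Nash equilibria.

(Light, Light, Light): Brand 1 can switch to Moderate (-4 → 0). Not NE.
(Light, Light, Moderate): Brand 3 can switch to Light (0 → 5). Not NE.
(Light, Moderate, Light): Brand 1 can switch to Moderate (-3 → -1). Not NE.
(Light, Moderate, Moderate): Brand 2 can switch to Light (0 → 2). Not NE.
(Moderate, Light, Light): Brand 1 gets 0, best alternative -4; Brand 2 gets 2, best alternative -3; Brand 3 gets 1, best alternative 0. No profitable deviation — NE.
(Moderate, Light, Moderate): Brand 1 can switch to Light (-2 → 3). Not NE.
(Moderate, Moderate, Light): Brand 2 can switch to Light (-3 → 2). Not NE.
(Moderate, Moderate, Moderate): Brand 1 can switch to Light (-5 → 4). Not NE.

The unique pure-strategy Nash equilibrium is (Moderate, Light, Light).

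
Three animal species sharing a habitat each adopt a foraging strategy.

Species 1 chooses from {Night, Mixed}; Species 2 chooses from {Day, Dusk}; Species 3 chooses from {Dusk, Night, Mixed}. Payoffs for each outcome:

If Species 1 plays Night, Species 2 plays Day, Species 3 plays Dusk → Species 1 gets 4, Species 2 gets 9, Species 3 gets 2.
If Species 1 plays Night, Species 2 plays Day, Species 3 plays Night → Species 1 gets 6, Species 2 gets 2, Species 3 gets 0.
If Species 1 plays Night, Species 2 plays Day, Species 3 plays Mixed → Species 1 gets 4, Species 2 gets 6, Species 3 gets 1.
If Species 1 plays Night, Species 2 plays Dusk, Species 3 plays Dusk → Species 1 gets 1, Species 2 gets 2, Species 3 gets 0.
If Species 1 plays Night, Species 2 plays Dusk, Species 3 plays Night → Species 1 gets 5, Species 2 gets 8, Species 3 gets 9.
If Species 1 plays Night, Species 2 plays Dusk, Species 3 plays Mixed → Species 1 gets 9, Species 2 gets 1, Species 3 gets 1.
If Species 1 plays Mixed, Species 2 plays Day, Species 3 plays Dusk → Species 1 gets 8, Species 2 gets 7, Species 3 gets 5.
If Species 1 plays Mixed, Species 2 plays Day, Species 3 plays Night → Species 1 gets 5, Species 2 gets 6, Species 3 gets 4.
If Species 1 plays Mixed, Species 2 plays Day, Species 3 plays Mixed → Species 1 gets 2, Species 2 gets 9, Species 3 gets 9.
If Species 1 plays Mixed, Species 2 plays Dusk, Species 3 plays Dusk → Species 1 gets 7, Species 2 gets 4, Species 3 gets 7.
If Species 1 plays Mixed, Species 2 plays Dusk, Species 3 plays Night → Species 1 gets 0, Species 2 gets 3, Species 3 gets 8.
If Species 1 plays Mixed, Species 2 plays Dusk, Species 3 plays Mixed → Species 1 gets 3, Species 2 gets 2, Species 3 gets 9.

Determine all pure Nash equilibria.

Species 1 against (Day, Dusk): payoffs 4, 8 → best response Mixed.
Species 1 against (Day, Night): payoffs 6, 5 → best response Night.
Species 1 against (Day, Mixed): payoffs 4, 2 → best response Night.
Species 1 against (Dusk, Dusk): payoffs 1, 7 → best response Mixed.
Species 1 against (Dusk, Night): payoffs 5, 0 → best response Night.
Species 1 against (Dusk, Mixed): payoffs 9, 3 → best response Night.
Species 2 against (Night, Dusk): payoffs 9, 2 → best response Day.
Species 2 against (Night, Night): payoffs 2, 8 → best response Dusk.
Species 2 against (Night, Mixed): payoffs 6, 1 → best response Day.
Species 2 against (Mixed, Dusk): payoffs 7, 4 → best response Day.
Species 2 against (Mixed, Night): payoffs 6, 3 → best response Day.
Species 2 against (Mixed, Mixed): payoffs 9, 2 → best response Day.
Species 3 against (Night, Day): payoffs 2, 0, 1 → best response Dusk.
Species 3 against (Night, Dusk): payoffs 0, 9, 1 → best response Night.
Species 3 against (Mixed, Day): payoffs 5, 4, 9 → best response Mixed.
Species 3 against (Mixed, Dusk): payoffs 7, 8, 9 → best response Mixed.
Mutual best responses: (Night, Dusk, Night).

(Night, Dusk, Night)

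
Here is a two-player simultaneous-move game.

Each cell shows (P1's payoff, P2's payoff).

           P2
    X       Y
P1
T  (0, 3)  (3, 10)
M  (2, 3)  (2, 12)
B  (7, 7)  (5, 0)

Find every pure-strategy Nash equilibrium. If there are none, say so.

The unique pure-strategy Nash equilibrium is (B, X).

P1 against X: payoffs 0, 2, 7 → best response B.
P1 against Y: payoffs 3, 2, 5 → best response B.
P2 against T: payoffs 3, 10 → best response Y.
P2 against M: payoffs 3, 12 → best response Y.
P2 against B: payoffs 7, 0 → best response X.
Mutual best responses: (B, X).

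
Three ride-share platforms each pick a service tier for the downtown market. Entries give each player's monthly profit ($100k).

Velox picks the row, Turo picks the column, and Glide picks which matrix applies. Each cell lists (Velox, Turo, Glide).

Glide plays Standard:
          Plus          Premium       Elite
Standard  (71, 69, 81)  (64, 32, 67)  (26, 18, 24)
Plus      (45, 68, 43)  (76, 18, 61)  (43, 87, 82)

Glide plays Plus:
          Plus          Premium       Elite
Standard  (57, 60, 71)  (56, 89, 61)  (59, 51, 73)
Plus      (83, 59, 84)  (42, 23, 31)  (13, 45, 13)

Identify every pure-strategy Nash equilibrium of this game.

For each player, find the best response to each opponent profile; mutual best responses are the pure NE.
Velox against (Plus, Standard): payoffs 71, 45 → best response Standard.
Velox against (Plus, Plus): payoffs 57, 83 → best response Plus.
Velox against (Premium, Standard): payoffs 64, 76 → best response Plus.
Velox against (Premium, Plus): payoffs 56, 42 → best response Standard.
Velox against (Elite, Standard): payoffs 26, 43 → best response Plus.
Velox against (Elite, Plus): payoffs 59, 13 → best response Standard.
Turo against (Standard, Standard): payoffs 69, 32, 18 → best response Plus.
Turo against (Standard, Plus): payoffs 60, 89, 51 → best response Premium.
Turo against (Plus, Standard): payoffs 68, 18, 87 → best response Elite.
Turo against (Plus, Plus): payoffs 59, 23, 45 → best response Plus.
Glide against (Standard, Plus): payoffs 81, 71 → best response Standard.
Glide against (Standard, Premium): payoffs 67, 61 → best response Standard.
Glide against (Standard, Elite): payoffs 24, 73 → best response Plus.
Glide against (Plus, Plus): payoffs 43, 84 → best response Plus.
Glide against (Plus, Premium): payoffs 61, 31 → best response Standard.
Glide against (Plus, Elite): payoffs 82, 13 → best response Standard.
Mutual best responses: (Standard, Plus, Standard); (Plus, Plus, Plus); (Plus, Elite, Standard).

(Standard, Plus, Standard), (Plus, Plus, Plus), (Plus, Elite, Standard)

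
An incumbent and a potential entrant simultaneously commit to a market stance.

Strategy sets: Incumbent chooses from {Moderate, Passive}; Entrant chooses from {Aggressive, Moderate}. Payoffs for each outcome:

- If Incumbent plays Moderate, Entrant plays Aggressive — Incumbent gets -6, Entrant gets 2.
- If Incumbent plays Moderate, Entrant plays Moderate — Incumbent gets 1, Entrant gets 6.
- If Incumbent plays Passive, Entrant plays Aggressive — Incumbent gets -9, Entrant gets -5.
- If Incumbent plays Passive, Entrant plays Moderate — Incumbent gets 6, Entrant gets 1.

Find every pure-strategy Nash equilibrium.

Mark each player's best response to every combination of opponents' strategies; a profile where every player is best-responding is a pure Nash equilibrium.
Incumbent against Aggressive: payoffs -6, -9 → best response Moderate.
Incumbent against Moderate: payoffs 1, 6 → best response Passive.
Entrant against Moderate: payoffs 2, 6 → best response Moderate.
Entrant against Passive: payoffs -5, 1 → best response Moderate.
Mutual best responses: (Passive, Moderate).

Pure NE: (Passive, Moderate)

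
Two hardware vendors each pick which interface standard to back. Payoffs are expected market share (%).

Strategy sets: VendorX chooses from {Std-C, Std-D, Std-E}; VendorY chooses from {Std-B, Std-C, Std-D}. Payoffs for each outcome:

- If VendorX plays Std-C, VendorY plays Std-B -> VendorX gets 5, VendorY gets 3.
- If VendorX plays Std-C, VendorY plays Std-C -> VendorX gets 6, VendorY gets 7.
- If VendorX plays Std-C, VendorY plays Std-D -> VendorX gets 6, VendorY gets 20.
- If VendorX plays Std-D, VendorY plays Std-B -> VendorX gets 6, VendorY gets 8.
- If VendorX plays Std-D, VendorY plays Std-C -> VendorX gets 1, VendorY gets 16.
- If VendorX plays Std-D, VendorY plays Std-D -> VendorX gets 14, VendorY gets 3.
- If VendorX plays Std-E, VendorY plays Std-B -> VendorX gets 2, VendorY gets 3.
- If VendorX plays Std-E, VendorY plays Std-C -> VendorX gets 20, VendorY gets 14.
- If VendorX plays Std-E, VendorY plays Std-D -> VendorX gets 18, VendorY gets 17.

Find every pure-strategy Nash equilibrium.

Mark each player's best response to every combination of opponents' strategies; a profile where every player is best-responding is a pure Nash equilibrium.
VendorX against Std-B: payoffs 5, 6, 2 → best response Std-D.
VendorX against Std-C: payoffs 6, 1, 20 → best response Std-E.
VendorX against Std-D: payoffs 6, 14, 18 → best response Std-E.
VendorY against Std-C: payoffs 3, 7, 20 → best response Std-D.
VendorY against Std-D: payoffs 8, 16, 3 → best response Std-C.
VendorY against Std-E: payoffs 3, 14, 17 → best response Std-D.
Mutual best responses: (Std-E, Std-D).

(Std-E, Std-D)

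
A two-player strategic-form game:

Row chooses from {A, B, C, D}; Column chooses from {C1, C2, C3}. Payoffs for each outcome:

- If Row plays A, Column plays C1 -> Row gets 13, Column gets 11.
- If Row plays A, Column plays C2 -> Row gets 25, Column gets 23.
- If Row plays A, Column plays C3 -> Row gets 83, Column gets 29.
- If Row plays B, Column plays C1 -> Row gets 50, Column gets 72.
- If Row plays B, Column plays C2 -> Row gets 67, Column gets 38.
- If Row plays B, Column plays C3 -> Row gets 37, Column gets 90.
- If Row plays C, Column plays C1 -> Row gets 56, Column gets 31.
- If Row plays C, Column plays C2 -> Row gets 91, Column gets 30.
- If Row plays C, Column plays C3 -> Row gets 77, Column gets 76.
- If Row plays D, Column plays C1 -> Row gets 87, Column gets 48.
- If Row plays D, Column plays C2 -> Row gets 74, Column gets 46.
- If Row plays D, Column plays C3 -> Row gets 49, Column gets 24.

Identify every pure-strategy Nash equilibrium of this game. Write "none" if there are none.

(A, C1): Row can switch to B (13 → 50). Not NE.
(A, C2): Row can switch to B (25 → 67). Not NE.
(A, C3): Row gets 83, best alternative 77; Column gets 29, best alternative 23. No profitable deviation — NE.
(B, C1): Row can switch to C (50 → 56). Not NE.
(B, C2): Row can switch to C (67 → 91). Not NE.
(B, C3): Row can switch to A (37 → 83). Not NE.
(C, C1): Row can switch to D (56 → 87). Not NE.
(C, C2): Column can switch to C1 (30 → 31). Not NE.
(C, C3): Row can switch to A (77 → 83). Not NE.
(D, C1): Row gets 87, best alternative 56; Column gets 48, best alternative 46. No profitable deviation — NE.
(The remaining 2 profiles each have a profitable deviation by the same check.)

The pure Nash equilibria are (A, C3), (D, C1).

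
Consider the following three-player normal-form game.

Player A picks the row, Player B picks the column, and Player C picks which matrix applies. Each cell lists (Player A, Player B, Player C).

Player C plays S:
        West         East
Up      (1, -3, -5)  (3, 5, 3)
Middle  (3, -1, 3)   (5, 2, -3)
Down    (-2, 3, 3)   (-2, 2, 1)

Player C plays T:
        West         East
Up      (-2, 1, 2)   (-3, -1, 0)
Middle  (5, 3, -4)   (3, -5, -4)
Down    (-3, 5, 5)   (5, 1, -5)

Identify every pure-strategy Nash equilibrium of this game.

Pure NE: (Middle, East, S)

For each player, find the best response to each opponent profile; mutual best responses are the pure NE.
Player A against (West, S): payoffs 1, 3, -2 → best response Middle.
Player A against (West, T): payoffs -2, 5, -3 → best response Middle.
Player A against (East, S): payoffs 3, 5, -2 → best response Middle.
Player A against (East, T): payoffs -3, 3, 5 → best response Down.
Player B against (Up, S): payoffs -3, 5 → best response East.
Player B against (Up, T): payoffs 1, -1 → best response West.
Player B against (Middle, S): payoffs -1, 2 → best response East.
Player B against (Middle, T): payoffs 3, -5 → best response West.
Player B against (Down, S): payoffs 3, 2 → best response West.
Player B against (Down, T): payoffs 5, 1 → best response West.
Player C against (Up, West): payoffs -5, 2 → best response T.
Player C against (Up, East): payoffs 3, 0 → best response S.
Player C against (Middle, West): payoffs 3, -4 → best response S.
Player C against (Middle, East): payoffs -3, -4 → best response S.
Player C against (Down, West): payoffs 3, 5 → best response T.
Player C against (Down, East): payoffs 1, -5 → best response S.
Mutual best responses: (Middle, East, S).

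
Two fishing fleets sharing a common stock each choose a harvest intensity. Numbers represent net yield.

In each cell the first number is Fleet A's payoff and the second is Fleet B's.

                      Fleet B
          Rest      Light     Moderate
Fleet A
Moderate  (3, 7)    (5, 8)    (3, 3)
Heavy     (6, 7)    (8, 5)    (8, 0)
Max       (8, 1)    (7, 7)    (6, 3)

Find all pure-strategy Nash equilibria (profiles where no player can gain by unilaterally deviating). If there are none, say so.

Mark each player's best response to every combination of opponents' strategies; a profile where every player is best-responding is a pure Nash equilibrium.
Fleet A against Rest: payoffs 3, 6, 8 → best response Max.
Fleet A against Light: payoffs 5, 8, 7 → best response Heavy.
Fleet A against Moderate: payoffs 3, 8, 6 → best response Heavy.
Fleet B against Moderate: payoffs 7, 8, 3 → best response Light.
Fleet B against Heavy: payoffs 7, 5, 0 → best response Rest.
Fleet B against Max: payoffs 1, 7, 3 → best response Light.
No profile is a mutual best response for all players.

none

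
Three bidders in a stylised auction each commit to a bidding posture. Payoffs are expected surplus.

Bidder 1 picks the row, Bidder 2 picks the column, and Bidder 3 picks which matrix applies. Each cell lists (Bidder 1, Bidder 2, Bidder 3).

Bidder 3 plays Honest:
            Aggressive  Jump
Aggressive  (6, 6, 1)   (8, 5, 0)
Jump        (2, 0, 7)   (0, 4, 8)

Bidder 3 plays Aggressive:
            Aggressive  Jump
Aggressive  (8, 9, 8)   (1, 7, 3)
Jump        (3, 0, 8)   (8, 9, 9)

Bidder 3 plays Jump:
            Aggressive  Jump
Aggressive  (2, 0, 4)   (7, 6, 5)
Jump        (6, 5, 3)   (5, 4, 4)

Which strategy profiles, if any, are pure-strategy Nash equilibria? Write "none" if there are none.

Mark each player's best response to every combination of opponents' strategies; a profile where every player is best-responding is a pure Nash equilibrium.
Bidder 1 against (Aggressive, Honest): payoffs 6, 2 → best response Aggressive.
Bidder 1 against (Aggressive, Aggressive): payoffs 8, 3 → best response Aggressive.
Bidder 1 against (Aggressive, Jump): payoffs 2, 6 → best response Jump.
Bidder 1 against (Jump, Honest): payoffs 8, 0 → best response Aggressive.
Bidder 1 against (Jump, Aggressive): payoffs 1, 8 → best response Jump.
Bidder 1 against (Jump, Jump): payoffs 7, 5 → best response Aggressive.
Bidder 2 against (Aggressive, Honest): payoffs 6, 5 → best response Aggressive.
Bidder 2 against (Aggressive, Aggressive): payoffs 9, 7 → best response Aggressive.
Bidder 2 against (Aggressive, Jump): payoffs 0, 6 → best response Jump.
Bidder 2 against (Jump, Honest): payoffs 0, 4 → best response Jump.
Bidder 2 against (Jump, Aggressive): payoffs 0, 9 → best response Jump.
Bidder 2 against (Jump, Jump): payoffs 5, 4 → best response Aggressive.
Bidder 3 against (Aggressive, Aggressive): payoffs 1, 8, 4 → best response Aggressive.
Bidder 3 against (Aggressive, Jump): payoffs 0, 3, 5 → best response Jump.
Bidder 3 against (Jump, Aggressive): payoffs 7, 8, 3 → best response Aggressive.
Bidder 3 against (Jump, Jump): payoffs 8, 9, 4 → best response Aggressive.
Mutual best responses: (Aggressive, Aggressive, Aggressive); (Aggressive, Jump, Jump); (Jump, Jump, Aggressive).

Pure-strategy Nash equilibria: (Aggressive, Aggressive, Aggressive); (Aggressive, Jump, Jump); (Jump, Jump, Aggressive)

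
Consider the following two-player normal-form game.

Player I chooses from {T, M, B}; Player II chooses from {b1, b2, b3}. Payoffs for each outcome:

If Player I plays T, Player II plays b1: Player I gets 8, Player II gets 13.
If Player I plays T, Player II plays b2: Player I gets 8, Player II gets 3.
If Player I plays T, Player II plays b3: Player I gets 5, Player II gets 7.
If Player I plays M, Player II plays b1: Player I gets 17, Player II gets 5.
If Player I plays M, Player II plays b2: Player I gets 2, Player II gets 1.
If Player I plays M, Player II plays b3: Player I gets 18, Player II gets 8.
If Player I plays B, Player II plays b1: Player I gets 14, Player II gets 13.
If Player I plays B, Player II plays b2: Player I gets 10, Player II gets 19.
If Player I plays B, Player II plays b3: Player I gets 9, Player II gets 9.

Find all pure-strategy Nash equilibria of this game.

(M, b3), (B, b2)

Player I against b1: payoffs 8, 17, 14 → best response M.
Player I against b2: payoffs 8, 2, 10 → best response B.
Player I against b3: payoffs 5, 18, 9 → best response M.
Player II against T: payoffs 13, 3, 7 → best response b1.
Player II against M: payoffs 5, 1, 8 → best response b3.
Player II against B: payoffs 13, 19, 9 → best response b2.
Mutual best responses: (M, b3); (B, b2).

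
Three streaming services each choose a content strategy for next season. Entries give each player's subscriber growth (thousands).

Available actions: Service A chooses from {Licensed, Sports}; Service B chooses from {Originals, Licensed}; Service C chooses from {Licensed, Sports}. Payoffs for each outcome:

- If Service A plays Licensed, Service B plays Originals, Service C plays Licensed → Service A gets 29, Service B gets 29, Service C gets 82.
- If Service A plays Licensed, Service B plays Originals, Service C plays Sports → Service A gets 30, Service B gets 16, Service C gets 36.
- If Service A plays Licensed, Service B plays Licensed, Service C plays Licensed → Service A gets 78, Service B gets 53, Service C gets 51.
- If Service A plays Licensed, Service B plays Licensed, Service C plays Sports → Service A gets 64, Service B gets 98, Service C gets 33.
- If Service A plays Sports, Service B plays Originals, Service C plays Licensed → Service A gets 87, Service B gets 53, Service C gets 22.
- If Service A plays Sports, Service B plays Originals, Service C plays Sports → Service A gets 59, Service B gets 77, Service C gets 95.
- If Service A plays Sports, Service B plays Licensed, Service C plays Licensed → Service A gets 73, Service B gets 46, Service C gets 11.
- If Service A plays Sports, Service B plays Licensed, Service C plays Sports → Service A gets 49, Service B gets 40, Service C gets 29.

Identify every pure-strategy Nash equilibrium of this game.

Service A against (Originals, Licensed): payoffs 29, 87 → best response Sports.
Service A against (Originals, Sports): payoffs 30, 59 → best response Sports.
Service A against (Licensed, Licensed): payoffs 78, 73 → best response Licensed.
Service A against (Licensed, Sports): payoffs 64, 49 → best response Licensed.
Service B against (Licensed, Licensed): payoffs 29, 53 → best response Licensed.
Service B against (Licensed, Sports): payoffs 16, 98 → best response Licensed.
Service B against (Sports, Licensed): payoffs 53, 46 → best response Originals.
Service B against (Sports, Sports): payoffs 77, 40 → best response Originals.
Service C against (Licensed, Originals): payoffs 82, 36 → best response Licensed.
Service C against (Licensed, Licensed): payoffs 51, 33 → best response Licensed.
Service C against (Sports, Originals): payoffs 22, 95 → best response Sports.
Service C against (Sports, Licensed): payoffs 11, 29 → best response Sports.
Mutual best responses: (Licensed, Licensed, Licensed); (Sports, Originals, Sports).

(Licensed, Licensed, Licensed) and (Sports, Originals, Sports)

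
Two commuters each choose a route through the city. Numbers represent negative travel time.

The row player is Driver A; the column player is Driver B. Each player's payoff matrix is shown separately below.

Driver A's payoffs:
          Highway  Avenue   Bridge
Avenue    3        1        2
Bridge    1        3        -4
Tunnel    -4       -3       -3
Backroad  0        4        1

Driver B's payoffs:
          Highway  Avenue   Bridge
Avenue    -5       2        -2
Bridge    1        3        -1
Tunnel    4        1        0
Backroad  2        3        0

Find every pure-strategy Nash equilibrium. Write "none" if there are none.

Driver A against Highway: payoffs 3, 1, -4, 0 → best response Avenue.
Driver A against Avenue: payoffs 1, 3, -3, 4 → best response Backroad.
Driver A against Bridge: payoffs 2, -4, -3, 1 → best response Avenue.
Driver B against Avenue: payoffs -5, 2, -2 → best response Avenue.
Driver B against Bridge: payoffs 1, 3, -1 → best response Avenue.
Driver B against Tunnel: payoffs 4, 1, 0 → best response Highway.
Driver B against Backroad: payoffs 2, 3, 0 → best response Avenue.
Mutual best responses: (Backroad, Avenue).

(Backroad, Avenue)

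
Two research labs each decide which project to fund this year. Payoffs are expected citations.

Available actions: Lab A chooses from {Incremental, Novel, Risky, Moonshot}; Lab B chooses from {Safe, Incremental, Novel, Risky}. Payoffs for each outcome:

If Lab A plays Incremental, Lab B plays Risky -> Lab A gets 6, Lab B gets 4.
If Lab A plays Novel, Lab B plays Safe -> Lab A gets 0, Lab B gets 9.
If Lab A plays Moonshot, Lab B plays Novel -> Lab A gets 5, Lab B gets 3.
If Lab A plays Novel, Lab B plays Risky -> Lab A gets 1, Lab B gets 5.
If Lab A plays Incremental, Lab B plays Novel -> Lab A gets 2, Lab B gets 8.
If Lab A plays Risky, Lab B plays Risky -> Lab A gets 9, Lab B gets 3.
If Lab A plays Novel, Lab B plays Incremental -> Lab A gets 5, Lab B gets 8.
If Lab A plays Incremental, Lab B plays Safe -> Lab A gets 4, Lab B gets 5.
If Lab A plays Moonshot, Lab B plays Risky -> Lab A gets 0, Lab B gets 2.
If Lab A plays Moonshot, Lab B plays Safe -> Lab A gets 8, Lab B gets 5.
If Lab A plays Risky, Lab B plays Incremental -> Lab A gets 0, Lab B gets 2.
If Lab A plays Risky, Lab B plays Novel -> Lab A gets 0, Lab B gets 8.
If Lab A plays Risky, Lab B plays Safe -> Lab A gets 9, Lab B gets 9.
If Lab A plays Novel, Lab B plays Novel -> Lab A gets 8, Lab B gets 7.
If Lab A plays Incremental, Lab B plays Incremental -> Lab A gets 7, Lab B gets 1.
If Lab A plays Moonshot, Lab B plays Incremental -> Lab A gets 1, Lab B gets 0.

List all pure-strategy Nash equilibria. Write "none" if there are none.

(Incremental, Safe): Lab A can switch to Risky (4 → 9). Not NE.
(Incremental, Incremental): Lab B can switch to Safe (1 → 5). Not NE.
(Incremental, Novel): Lab A can switch to Novel (2 → 8). Not NE.
(Incremental, Risky): Lab A can switch to Risky (6 → 9). Not NE.
(Novel, Safe): Lab A can switch to Incremental (0 → 4). Not NE.
(Novel, Incremental): Lab A can switch to Incremental (5 → 7). Not NE.
(Risky, Safe): Lab A gets 9, best alternative 8; Lab B gets 9, best alternative 8. No profitable deviation — NE.
(The remaining 9 profiles each have a profitable deviation by the same check.)

The unique pure-strategy Nash equilibrium is (Risky, Safe).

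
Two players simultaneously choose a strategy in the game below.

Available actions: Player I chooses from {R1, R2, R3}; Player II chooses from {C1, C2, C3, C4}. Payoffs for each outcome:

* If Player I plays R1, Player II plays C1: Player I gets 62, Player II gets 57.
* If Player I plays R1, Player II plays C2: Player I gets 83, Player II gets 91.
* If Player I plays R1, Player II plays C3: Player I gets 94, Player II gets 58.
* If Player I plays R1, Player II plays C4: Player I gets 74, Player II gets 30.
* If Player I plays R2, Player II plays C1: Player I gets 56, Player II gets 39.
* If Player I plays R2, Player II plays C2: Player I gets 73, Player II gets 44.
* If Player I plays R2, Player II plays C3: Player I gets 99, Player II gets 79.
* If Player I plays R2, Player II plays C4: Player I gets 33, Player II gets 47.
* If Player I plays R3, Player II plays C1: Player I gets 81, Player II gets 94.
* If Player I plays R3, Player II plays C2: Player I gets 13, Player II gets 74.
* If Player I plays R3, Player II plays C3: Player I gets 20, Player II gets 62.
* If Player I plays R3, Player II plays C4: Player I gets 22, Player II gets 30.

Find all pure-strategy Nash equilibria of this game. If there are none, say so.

(R1, C2), (R2, C3), (R3, C1)

For each player, find the best response to each opponent profile; mutual best responses are the pure NE.
Player I against C1: payoffs 62, 56, 81 → best response R3.
Player I against C2: payoffs 83, 73, 13 → best response R1.
Player I against C3: payoffs 94, 99, 20 → best response R2.
Player I against C4: payoffs 74, 33, 22 → best response R1.
Player II against R1: payoffs 57, 91, 58, 30 → best response C2.
Player II against R2: payoffs 39, 44, 79, 47 → best response C3.
Player II against R3: payoffs 94, 74, 62, 30 → best response C1.
Mutual best responses: (R1, C2); (R2, C3); (R3, C1).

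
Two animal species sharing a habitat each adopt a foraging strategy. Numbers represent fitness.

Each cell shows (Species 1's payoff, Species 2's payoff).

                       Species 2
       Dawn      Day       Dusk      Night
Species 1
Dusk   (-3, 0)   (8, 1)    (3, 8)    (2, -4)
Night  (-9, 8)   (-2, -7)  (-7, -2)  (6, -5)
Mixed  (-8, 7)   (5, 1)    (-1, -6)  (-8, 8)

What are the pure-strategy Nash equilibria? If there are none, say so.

The unique pure-strategy Nash equilibrium is (Dusk, Dusk).

For each player, find the best response to each opponent profile; mutual best responses are the pure NE.
Species 1 against Dawn: payoffs -3, -9, -8 → best response Dusk.
Species 1 against Day: payoffs 8, -2, 5 → best response Dusk.
Species 1 against Dusk: payoffs 3, -7, -1 → best response Dusk.
Species 1 against Night: payoffs 2, 6, -8 → best response Night.
Species 2 against Dusk: payoffs 0, 1, 8, -4 → best response Dusk.
Species 2 against Night: payoffs 8, -7, -2, -5 → best response Dawn.
Species 2 against Mixed: payoffs 7, 1, -6, 8 → best response Night.
Mutual best responses: (Dusk, Dusk).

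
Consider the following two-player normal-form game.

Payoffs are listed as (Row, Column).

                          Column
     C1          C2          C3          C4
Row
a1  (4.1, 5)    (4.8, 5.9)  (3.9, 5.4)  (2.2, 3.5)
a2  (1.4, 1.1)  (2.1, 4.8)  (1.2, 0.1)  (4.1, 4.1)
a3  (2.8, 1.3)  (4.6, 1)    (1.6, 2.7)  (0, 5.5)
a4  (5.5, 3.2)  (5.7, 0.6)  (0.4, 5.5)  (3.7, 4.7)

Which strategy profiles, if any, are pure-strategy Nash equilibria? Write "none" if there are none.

There is no pure-strategy Nash equilibrium.

Mark each player's best response to every combination of opponents' strategies; a profile where every player is best-responding is a pure Nash equilibrium.
Row against C1: payoffs 4.1, 1.4, 2.8, 5.5 → best response a4.
Row against C2: payoffs 4.8, 2.1, 4.6, 5.7 → best response a4.
Row against C3: payoffs 3.9, 1.2, 1.6, 0.4 → best response a1.
Row against C4: payoffs 2.2, 4.1, 0, 3.7 → best response a2.
Column against a1: payoffs 5, 5.9, 5.4, 3.5 → best response C2.
Column against a2: payoffs 1.1, 4.8, 0.1, 4.1 → best response C2.
Column against a3: payoffs 1.3, 1, 2.7, 5.5 → best response C4.
Column against a4: payoffs 3.2, 0.6, 5.5, 4.7 → best response C3.
No profile is a mutual best response for all players.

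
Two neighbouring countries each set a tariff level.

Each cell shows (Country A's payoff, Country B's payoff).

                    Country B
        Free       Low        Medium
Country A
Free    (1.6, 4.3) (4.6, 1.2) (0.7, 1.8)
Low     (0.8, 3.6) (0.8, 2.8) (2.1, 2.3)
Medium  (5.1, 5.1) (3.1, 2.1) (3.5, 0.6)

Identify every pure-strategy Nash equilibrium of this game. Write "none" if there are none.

Check each profile: it is a Nash equilibrium iff no player can strictly gain by switching unilaterally.
(Free, Free): Country A can switch to Medium (1.6 → 5.1). Not NE.
(Free, Low): Country B can switch to Free (1.2 → 4.3). Not NE.
(Free, Medium): Country A can switch to Low (0.7 → 2.1). Not NE.
(Low, Free): Country A can switch to Free (0.8 → 1.6). Not NE.
(Low, Low): Country A can switch to Free (0.8 → 4.6). Not NE.
(Low, Medium): Country A can switch to Medium (2.1 → 3.5). Not NE.
(Medium, Free): Country A gets 5.1, best alternative 1.6; Country B gets 5.1, best alternative 2.1. No profitable deviation — NE.
(Medium, Low): Country A can switch to Free (3.1 → 4.6). Not NE.
(Medium, Medium): Country B can switch to Free (0.6 → 5.1). Not NE.

(Medium, Free)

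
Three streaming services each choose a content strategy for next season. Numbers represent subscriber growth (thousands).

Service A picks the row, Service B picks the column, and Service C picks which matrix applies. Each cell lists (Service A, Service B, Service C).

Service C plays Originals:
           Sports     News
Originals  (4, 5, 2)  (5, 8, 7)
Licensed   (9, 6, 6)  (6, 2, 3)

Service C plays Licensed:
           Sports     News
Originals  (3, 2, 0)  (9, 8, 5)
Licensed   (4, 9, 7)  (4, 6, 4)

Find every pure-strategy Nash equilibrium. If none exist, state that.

Service A against (Sports, Originals): payoffs 4, 9 → best response Licensed.
Service A against (Sports, Licensed): payoffs 3, 4 → best response Licensed.
Service A against (News, Originals): payoffs 5, 6 → best response Licensed.
Service A against (News, Licensed): payoffs 9, 4 → best response Originals.
Service B against (Originals, Originals): payoffs 5, 8 → best response News.
Service B against (Originals, Licensed): payoffs 2, 8 → best response News.
Service B against (Licensed, Originals): payoffs 6, 2 → best response Sports.
Service B against (Licensed, Licensed): payoffs 9, 6 → best response Sports.
Service C against (Originals, Sports): payoffs 2, 0 → best response Originals.
Service C against (Originals, News): payoffs 7, 5 → best response Originals.
Service C against (Licensed, Sports): payoffs 6, 7 → best response Licensed.
Service C against (Licensed, News): payoffs 3, 4 → best response Licensed.
Mutual best responses: (Licensed, Sports, Licensed).

(Licensed, Sports, Licensed)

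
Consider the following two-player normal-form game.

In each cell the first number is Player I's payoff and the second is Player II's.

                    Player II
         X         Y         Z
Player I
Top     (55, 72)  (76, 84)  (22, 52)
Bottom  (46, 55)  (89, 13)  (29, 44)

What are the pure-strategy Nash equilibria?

Player I against X: payoffs 55, 46 → best response Top.
Player I against Y: payoffs 76, 89 → best response Bottom.
Player I against Z: payoffs 22, 29 → best response Bottom.
Player II against Top: payoffs 72, 84, 52 → best response Y.
Player II against Bottom: payoffs 55, 13, 44 → best response X.
No profile is a mutual best response for all players.

No pure-strategy Nash equilibrium.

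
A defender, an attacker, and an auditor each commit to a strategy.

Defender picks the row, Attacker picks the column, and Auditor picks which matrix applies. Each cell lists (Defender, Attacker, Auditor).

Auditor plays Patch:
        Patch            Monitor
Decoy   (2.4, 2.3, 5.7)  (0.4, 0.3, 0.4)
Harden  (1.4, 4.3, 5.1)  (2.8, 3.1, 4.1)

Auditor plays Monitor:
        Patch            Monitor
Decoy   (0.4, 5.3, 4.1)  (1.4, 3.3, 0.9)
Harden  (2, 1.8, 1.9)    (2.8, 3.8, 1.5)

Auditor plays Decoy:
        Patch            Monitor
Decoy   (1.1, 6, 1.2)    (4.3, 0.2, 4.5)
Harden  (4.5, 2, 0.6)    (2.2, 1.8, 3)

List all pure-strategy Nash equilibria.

For each player, find the best response to each opponent profile; mutual best responses are the pure NE.
Defender against (Patch, Patch): payoffs 2.4, 1.4 → best response Decoy.
Defender against (Patch, Monitor): payoffs 0.4, 2 → best response Harden.
Defender against (Patch, Decoy): payoffs 1.1, 4.5 → best response Harden.
Defender against (Monitor, Patch): payoffs 0.4, 2.8 → best response Harden.
Defender against (Monitor, Monitor): payoffs 1.4, 2.8 → best response Harden.
Defender against (Monitor, Decoy): payoffs 4.3, 2.2 → best response Decoy.
Attacker against (Decoy, Patch): payoffs 2.3, 0.3 → best response Patch.
Attacker against (Decoy, Monitor): payoffs 5.3, 3.3 → best response Patch.
Attacker against (Decoy, Decoy): payoffs 6, 0.2 → best response Patch.
Attacker against (Harden, Patch): payoffs 4.3, 3.1 → best response Patch.
Attacker against (Harden, Monitor): payoffs 1.8, 3.8 → best response Monitor.
Attacker against (Harden, Decoy): payoffs 2, 1.8 → best response Patch.
Auditor against (Decoy, Patch): payoffs 5.7, 4.1, 1.2 → best response Patch.
Auditor against (Decoy, Monitor): payoffs 0.4, 0.9, 4.5 → best response Decoy.
Auditor against (Harden, Patch): payoffs 5.1, 1.9, 0.6 → best response Patch.
Auditor against (Harden, Monitor): payoffs 4.1, 1.5, 3 → best response Patch.
Mutual best responses: (Decoy, Patch, Patch).

(Decoy, Patch, Patch)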